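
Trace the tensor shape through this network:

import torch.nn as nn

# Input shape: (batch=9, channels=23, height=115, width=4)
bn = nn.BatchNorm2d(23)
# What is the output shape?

Input shape: (9, 23, 115, 4)
Output shape: (9, 23, 115, 4)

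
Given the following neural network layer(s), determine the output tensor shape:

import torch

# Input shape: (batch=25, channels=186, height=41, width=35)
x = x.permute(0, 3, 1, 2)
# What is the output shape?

Input shape: (25, 186, 41, 35)
Output shape: (25, 35, 186, 41)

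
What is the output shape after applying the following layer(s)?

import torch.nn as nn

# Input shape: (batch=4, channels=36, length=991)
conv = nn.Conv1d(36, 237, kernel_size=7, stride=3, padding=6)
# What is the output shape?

Input shape: (4, 36, 991)
Output shape: (4, 237, 333)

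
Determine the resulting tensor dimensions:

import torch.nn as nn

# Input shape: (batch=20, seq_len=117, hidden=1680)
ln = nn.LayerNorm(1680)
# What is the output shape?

Input shape: (20, 117, 1680)
Output shape: (20, 117, 1680)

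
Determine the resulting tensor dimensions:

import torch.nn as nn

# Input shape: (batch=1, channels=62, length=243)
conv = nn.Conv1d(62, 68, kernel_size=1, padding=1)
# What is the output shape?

Input shape: (1, 62, 243)
Output shape: (1, 68, 245)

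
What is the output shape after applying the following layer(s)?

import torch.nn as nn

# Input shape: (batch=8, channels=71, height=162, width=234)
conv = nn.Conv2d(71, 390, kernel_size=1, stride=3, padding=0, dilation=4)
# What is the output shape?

Input shape: (8, 71, 162, 234)
Output shape: (8, 390, 54, 78)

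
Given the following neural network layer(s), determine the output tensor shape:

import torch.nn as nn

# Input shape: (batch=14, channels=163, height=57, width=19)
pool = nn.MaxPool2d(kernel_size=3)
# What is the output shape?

Input shape: (14, 163, 57, 19)
Output shape: (14, 163, 19, 6)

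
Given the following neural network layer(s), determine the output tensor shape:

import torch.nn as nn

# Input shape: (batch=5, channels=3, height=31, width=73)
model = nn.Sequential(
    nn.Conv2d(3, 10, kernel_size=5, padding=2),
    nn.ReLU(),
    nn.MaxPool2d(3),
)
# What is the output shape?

Input shape: (5, 3, 31, 73)
  -> after Conv2d: (5, 10, 31, 73)
  -> after ReLU: (5, 10, 31, 73)
Output shape: (5, 10, 10, 24)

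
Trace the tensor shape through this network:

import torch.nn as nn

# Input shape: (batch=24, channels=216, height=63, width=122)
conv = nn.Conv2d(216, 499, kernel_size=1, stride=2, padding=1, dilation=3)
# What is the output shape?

Input shape: (24, 216, 63, 122)
Output shape: (24, 499, 33, 62)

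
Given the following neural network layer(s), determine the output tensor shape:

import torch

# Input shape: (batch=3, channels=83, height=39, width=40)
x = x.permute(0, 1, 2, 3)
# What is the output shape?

Input shape: (3, 83, 39, 40)
Output shape: (3, 83, 39, 40)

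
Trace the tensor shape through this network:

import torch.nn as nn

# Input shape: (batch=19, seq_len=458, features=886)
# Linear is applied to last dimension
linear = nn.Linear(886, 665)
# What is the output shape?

Input shape: (19, 458, 886)
Output shape: (19, 458, 665)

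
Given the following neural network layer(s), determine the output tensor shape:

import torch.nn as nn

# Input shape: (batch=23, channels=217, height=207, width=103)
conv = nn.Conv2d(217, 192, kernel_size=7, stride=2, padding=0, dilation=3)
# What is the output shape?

Input shape: (23, 217, 207, 103)
Output shape: (23, 192, 95, 43)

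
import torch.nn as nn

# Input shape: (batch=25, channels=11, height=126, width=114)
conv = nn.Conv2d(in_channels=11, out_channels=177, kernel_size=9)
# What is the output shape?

Input shape: (25, 11, 126, 114)
Output shape: (25, 177, 118, 106)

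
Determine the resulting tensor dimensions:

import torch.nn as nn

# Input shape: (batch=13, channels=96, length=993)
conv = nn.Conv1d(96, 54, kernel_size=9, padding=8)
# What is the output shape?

Input shape: (13, 96, 993)
Output shape: (13, 54, 1001)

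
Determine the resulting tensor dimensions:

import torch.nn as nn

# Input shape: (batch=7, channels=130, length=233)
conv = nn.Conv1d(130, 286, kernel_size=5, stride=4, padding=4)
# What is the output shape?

Input shape: (7, 130, 233)
Output shape: (7, 286, 60)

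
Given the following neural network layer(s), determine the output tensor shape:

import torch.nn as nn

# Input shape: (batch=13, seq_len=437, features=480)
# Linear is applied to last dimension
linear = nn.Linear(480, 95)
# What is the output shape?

Input shape: (13, 437, 480)
Output shape: (13, 437, 95)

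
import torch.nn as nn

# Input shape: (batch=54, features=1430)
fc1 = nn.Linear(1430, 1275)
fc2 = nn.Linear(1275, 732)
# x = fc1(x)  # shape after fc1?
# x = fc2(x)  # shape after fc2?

Input shape: (54, 1430)
  -> after fc1: (54, 1275)
Output shape: (54, 732)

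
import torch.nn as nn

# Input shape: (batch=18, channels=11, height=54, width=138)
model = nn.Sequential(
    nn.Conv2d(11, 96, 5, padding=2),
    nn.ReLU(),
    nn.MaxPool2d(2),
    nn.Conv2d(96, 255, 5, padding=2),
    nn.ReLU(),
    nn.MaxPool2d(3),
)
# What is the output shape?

Input shape: (18, 11, 54, 138)
  -> after first Conv2d: (18, 96, 54, 138)
  -> after first MaxPool2d: (18, 96, 27, 69)
  -> after second Conv2d: (18, 255, 27, 69)
Output shape: (18, 255, 9, 23)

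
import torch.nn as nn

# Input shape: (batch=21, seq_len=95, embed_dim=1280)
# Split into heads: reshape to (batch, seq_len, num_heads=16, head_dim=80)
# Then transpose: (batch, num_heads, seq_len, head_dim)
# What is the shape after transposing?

Input shape: (21, 95, 1280)
  -> after reshape: (21, 95, 16, 80)
Output shape: (21, 16, 95, 80)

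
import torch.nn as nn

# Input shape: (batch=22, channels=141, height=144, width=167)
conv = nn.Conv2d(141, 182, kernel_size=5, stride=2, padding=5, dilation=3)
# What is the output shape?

Input shape: (22, 141, 144, 167)
Output shape: (22, 182, 71, 83)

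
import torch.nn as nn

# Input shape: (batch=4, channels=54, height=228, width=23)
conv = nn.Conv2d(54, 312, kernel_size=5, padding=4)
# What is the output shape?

Input shape: (4, 54, 228, 23)
Output shape: (4, 312, 232, 27)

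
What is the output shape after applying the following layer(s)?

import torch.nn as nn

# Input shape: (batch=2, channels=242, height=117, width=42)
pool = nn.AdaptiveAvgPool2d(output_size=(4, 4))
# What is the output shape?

Input shape: (2, 242, 117, 42)
Output shape: (2, 242, 4, 4)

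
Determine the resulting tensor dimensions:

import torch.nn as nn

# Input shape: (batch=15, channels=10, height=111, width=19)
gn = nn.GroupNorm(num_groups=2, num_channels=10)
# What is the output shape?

Input shape: (15, 10, 111, 19)
Output shape: (15, 10, 111, 19)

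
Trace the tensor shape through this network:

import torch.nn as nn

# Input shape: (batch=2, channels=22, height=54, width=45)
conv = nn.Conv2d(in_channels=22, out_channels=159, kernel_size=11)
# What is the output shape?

Input shape: (2, 22, 54, 45)
Output shape: (2, 159, 44, 35)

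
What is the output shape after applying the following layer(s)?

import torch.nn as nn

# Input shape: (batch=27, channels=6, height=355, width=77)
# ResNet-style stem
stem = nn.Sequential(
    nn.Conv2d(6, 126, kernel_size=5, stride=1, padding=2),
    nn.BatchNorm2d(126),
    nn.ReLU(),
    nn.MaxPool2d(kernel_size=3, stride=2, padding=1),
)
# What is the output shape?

Input shape: (27, 6, 355, 77)
  -> after Conv2d 5x5 stride=1: (27, 126, 355, 77)
Output shape: (27, 126, 178, 39)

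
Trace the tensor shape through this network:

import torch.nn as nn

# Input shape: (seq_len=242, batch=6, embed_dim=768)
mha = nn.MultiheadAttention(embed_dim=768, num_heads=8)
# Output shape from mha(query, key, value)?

Input shape: (242, 6, 768)
Output shape: (242, 6, 768)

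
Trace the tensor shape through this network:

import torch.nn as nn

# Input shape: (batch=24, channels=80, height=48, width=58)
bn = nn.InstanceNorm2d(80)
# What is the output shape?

Input shape: (24, 80, 48, 58)
Output shape: (24, 80, 48, 58)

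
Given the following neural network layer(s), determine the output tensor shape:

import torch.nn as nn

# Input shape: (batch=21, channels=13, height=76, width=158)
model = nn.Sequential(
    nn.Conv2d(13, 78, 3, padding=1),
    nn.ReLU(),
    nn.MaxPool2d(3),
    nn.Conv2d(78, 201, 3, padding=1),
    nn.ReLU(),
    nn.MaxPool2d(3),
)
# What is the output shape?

Input shape: (21, 13, 76, 158)
  -> after first Conv2d: (21, 78, 76, 158)
  -> after first MaxPool2d: (21, 78, 25, 52)
  -> after second Conv2d: (21, 201, 25, 52)
Output shape: (21, 201, 8, 17)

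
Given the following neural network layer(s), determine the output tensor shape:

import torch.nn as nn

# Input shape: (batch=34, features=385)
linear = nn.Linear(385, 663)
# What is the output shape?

Input shape: (34, 385)
Output shape: (34, 663)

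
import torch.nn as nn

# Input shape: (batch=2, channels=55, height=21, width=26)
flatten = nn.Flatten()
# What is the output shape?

Input shape: (2, 55, 21, 26)
Output shape: (2, 30030)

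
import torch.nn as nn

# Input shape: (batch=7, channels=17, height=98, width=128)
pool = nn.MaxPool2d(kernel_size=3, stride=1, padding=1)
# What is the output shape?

Input shape: (7, 17, 98, 128)
Output shape: (7, 17, 98, 128)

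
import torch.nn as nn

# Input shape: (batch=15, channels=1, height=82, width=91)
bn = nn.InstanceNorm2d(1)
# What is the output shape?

Input shape: (15, 1, 82, 91)
Output shape: (15, 1, 82, 91)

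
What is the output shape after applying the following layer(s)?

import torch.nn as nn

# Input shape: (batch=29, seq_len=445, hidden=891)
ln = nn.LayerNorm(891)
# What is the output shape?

Input shape: (29, 445, 891)
Output shape: (29, 445, 891)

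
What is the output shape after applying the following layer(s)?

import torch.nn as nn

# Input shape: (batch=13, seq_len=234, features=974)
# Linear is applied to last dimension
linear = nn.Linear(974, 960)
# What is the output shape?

Input shape: (13, 234, 974)
Output shape: (13, 234, 960)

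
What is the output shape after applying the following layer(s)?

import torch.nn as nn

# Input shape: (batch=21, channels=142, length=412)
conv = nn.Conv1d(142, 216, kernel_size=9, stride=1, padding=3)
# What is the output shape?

Input shape: (21, 142, 412)
Output shape: (21, 216, 410)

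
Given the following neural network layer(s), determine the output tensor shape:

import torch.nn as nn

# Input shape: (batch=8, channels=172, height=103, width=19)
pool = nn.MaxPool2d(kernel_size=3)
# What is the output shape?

Input shape: (8, 172, 103, 19)
Output shape: (8, 172, 34, 6)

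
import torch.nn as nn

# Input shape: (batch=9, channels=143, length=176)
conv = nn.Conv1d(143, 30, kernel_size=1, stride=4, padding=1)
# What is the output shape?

Input shape: (9, 143, 176)
Output shape: (9, 30, 45)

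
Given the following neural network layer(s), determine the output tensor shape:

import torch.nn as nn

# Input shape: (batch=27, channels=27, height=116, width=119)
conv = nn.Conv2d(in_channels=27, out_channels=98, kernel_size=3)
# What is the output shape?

Input shape: (27, 27, 116, 119)
Output shape: (27, 98, 114, 117)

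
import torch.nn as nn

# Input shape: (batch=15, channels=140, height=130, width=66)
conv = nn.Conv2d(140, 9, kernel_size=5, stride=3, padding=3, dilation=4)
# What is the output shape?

Input shape: (15, 140, 130, 66)
Output shape: (15, 9, 40, 19)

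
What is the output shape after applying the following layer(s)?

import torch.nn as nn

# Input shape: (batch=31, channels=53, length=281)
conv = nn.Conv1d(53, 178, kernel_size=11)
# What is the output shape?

Input shape: (31, 53, 281)
Output shape: (31, 178, 271)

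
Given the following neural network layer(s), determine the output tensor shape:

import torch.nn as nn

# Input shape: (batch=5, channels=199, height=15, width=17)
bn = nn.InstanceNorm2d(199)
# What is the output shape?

Input shape: (5, 199, 15, 17)
Output shape: (5, 199, 15, 17)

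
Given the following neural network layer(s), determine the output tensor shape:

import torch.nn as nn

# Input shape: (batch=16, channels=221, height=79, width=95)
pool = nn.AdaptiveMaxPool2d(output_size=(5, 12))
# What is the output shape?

Input shape: (16, 221, 79, 95)
Output shape: (16, 221, 5, 12)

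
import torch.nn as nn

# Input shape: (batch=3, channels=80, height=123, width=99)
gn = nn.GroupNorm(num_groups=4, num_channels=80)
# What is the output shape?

Input shape: (3, 80, 123, 99)
Output shape: (3, 80, 123, 99)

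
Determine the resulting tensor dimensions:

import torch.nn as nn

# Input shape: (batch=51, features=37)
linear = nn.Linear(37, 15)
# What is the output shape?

Input shape: (51, 37)
Output shape: (51, 15)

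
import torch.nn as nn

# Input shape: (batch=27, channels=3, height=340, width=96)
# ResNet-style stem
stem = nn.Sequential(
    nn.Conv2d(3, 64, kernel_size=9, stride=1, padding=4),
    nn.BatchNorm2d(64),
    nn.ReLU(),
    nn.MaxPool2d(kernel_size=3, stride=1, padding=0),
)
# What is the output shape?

Input shape: (27, 3, 340, 96)
  -> after Conv2d 9x9 stride=1: (27, 64, 340, 96)
Output shape: (27, 64, 338, 94)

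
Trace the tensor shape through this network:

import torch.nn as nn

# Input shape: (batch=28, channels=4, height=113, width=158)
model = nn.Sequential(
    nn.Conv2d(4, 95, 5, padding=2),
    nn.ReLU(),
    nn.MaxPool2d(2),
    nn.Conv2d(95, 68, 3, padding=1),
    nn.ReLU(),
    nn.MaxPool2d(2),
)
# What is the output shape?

Input shape: (28, 4, 113, 158)
  -> after first Conv2d: (28, 95, 113, 158)
  -> after first MaxPool2d: (28, 95, 56, 79)
  -> after second Conv2d: (28, 68, 56, 79)
Output shape: (28, 68, 28, 39)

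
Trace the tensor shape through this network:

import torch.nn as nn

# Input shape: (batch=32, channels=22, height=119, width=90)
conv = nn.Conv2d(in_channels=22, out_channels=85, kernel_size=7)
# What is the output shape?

Input shape: (32, 22, 119, 90)
Output shape: (32, 85, 113, 84)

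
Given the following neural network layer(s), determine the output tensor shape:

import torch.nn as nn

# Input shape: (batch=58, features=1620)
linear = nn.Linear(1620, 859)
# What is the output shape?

Input shape: (58, 1620)
Output shape: (58, 859)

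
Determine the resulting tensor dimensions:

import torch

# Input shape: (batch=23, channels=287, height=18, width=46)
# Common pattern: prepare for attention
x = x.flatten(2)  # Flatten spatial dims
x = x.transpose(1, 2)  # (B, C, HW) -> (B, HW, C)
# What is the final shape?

Input shape: (23, 287, 18, 46)
  -> after flatten(2): (23, 287, 828)
Output shape: (23, 828, 287)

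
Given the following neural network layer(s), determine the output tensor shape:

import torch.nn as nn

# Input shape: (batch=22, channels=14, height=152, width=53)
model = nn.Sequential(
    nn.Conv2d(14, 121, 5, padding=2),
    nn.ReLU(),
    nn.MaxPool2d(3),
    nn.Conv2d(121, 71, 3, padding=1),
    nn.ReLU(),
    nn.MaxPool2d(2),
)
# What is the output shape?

Input shape: (22, 14, 152, 53)
  -> after first Conv2d: (22, 121, 152, 53)
  -> after first MaxPool2d: (22, 121, 50, 17)
  -> after second Conv2d: (22, 71, 50, 17)
Output shape: (22, 71, 25, 8)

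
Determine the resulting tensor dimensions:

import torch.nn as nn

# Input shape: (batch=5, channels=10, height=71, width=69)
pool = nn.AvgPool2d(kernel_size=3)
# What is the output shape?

Input shape: (5, 10, 71, 69)
Output shape: (5, 10, 23, 23)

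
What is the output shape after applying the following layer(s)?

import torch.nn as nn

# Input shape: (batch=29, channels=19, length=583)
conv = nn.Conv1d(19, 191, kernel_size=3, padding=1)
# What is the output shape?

Input shape: (29, 19, 583)
Output shape: (29, 191, 583)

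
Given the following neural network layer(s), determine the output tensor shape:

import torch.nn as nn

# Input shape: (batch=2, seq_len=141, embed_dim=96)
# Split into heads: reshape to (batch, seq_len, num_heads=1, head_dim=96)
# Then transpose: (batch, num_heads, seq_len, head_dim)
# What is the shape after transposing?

Input shape: (2, 141, 96)
  -> after reshape: (2, 141, 1, 96)
Output shape: (2, 1, 141, 96)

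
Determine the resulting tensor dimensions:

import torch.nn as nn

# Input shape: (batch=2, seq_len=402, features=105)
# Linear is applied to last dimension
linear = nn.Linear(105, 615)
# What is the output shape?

Input shape: (2, 402, 105)
Output shape: (2, 402, 615)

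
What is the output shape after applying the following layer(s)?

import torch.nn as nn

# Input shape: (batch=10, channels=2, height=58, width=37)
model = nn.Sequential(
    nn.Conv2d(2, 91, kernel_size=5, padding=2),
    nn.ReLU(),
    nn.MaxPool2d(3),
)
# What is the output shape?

Input shape: (10, 2, 58, 37)
  -> after Conv2d: (10, 91, 58, 37)
  -> after ReLU: (10, 91, 58, 37)
Output shape: (10, 91, 19, 12)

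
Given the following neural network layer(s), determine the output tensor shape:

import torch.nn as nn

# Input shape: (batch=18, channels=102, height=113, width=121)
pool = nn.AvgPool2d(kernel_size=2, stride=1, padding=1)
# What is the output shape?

Input shape: (18, 102, 113, 121)
Output shape: (18, 102, 114, 122)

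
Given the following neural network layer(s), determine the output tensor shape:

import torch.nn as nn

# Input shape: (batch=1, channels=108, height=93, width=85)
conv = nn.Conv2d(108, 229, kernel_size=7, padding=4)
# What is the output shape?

Input shape: (1, 108, 93, 85)
Output shape: (1, 229, 95, 87)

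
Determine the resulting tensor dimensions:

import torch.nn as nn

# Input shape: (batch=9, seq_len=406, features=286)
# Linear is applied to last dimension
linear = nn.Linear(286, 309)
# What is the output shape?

Input shape: (9, 406, 286)
Output shape: (9, 406, 309)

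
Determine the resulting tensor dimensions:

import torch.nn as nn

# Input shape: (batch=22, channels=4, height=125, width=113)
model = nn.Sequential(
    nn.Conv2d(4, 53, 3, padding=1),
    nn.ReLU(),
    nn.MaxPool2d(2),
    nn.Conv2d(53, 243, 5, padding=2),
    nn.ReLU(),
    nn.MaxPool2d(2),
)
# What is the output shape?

Input shape: (22, 4, 125, 113)
  -> after first Conv2d: (22, 53, 125, 113)
  -> after first MaxPool2d: (22, 53, 62, 56)
  -> after second Conv2d: (22, 243, 62, 56)
Output shape: (22, 243, 31, 28)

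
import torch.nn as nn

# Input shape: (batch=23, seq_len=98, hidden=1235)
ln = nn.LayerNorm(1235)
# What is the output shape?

Input shape: (23, 98, 1235)
Output shape: (23, 98, 1235)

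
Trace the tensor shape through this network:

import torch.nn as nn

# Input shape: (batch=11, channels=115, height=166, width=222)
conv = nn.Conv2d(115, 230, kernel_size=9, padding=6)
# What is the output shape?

Input shape: (11, 115, 166, 222)
Output shape: (11, 230, 170, 226)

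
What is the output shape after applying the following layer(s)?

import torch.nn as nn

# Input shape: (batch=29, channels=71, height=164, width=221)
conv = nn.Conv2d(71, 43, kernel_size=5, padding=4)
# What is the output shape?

Input shape: (29, 71, 164, 221)
Output shape: (29, 43, 168, 225)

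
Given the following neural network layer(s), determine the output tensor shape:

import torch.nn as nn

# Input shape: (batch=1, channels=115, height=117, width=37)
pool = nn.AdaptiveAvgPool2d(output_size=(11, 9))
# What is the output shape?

Input shape: (1, 115, 117, 37)
Output shape: (1, 115, 11, 9)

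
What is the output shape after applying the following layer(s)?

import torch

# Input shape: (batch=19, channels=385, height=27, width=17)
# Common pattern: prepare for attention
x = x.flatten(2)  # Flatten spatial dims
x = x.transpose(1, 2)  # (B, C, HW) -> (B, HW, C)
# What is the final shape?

Input shape: (19, 385, 27, 17)
  -> after flatten(2): (19, 385, 459)
Output shape: (19, 459, 385)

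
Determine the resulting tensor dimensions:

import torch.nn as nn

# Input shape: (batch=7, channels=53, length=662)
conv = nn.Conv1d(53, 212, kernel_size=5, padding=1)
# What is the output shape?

Input shape: (7, 53, 662)
Output shape: (7, 212, 660)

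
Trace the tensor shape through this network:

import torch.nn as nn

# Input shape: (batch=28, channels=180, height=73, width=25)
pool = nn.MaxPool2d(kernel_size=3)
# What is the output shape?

Input shape: (28, 180, 73, 25)
Output shape: (28, 180, 24, 8)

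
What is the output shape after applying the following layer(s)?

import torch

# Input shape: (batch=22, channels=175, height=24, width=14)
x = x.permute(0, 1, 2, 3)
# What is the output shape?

Input shape: (22, 175, 24, 14)
Output shape: (22, 175, 24, 14)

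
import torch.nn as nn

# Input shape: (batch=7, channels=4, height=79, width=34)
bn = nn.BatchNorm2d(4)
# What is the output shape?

Input shape: (7, 4, 79, 34)
Output shape: (7, 4, 79, 34)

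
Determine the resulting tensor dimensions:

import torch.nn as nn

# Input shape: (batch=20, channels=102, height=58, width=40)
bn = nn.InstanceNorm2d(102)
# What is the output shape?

Input shape: (20, 102, 58, 40)
Output shape: (20, 102, 58, 40)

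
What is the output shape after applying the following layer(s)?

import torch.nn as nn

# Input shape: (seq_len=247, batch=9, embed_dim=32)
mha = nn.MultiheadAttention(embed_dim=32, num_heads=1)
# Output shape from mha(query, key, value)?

Input shape: (247, 9, 32)
Output shape: (247, 9, 32)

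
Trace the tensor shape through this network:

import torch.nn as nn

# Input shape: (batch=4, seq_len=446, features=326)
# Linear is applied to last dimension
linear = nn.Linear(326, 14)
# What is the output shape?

Input shape: (4, 446, 326)
Output shape: (4, 446, 14)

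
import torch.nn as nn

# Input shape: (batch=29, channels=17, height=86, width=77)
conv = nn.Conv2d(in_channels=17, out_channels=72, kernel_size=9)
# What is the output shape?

Input shape: (29, 17, 86, 77)
Output shape: (29, 72, 78, 69)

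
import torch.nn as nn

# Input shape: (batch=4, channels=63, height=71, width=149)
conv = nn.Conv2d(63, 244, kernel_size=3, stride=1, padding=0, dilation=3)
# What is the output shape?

Input shape: (4, 63, 71, 149)
Output shape: (4, 244, 65, 143)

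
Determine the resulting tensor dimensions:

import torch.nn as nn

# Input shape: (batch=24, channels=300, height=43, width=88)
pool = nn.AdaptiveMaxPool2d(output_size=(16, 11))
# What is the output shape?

Input shape: (24, 300, 43, 88)
Output shape: (24, 300, 16, 11)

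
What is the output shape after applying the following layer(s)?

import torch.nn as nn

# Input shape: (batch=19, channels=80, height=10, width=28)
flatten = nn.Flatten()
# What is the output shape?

Input shape: (19, 80, 10, 28)
Output shape: (19, 22400)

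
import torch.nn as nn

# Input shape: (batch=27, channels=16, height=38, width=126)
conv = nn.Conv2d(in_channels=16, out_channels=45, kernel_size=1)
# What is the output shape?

Input shape: (27, 16, 38, 126)
Output shape: (27, 45, 38, 126)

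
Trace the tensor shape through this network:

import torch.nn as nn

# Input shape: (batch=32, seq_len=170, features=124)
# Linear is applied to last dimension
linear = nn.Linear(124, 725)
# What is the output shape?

Input shape: (32, 170, 124)
Output shape: (32, 170, 725)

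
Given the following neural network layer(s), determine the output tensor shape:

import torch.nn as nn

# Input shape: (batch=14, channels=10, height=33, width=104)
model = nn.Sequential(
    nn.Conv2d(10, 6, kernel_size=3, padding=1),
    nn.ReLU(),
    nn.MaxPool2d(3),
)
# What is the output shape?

Input shape: (14, 10, 33, 104)
  -> after Conv2d: (14, 6, 33, 104)
  -> after ReLU: (14, 6, 33, 104)
Output shape: (14, 6, 11, 34)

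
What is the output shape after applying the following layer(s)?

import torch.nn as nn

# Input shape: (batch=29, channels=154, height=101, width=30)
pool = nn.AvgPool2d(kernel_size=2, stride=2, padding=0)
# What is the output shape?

Input shape: (29, 154, 101, 30)
Output shape: (29, 154, 50, 15)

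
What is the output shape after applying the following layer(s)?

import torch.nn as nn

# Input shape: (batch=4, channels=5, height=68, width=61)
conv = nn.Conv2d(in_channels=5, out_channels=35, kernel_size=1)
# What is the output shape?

Input shape: (4, 5, 68, 61)
Output shape: (4, 35, 68, 61)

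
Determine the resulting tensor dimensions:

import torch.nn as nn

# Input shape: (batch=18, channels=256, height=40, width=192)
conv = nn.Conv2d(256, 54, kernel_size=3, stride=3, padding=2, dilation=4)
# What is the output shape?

Input shape: (18, 256, 40, 192)
Output shape: (18, 54, 12, 63)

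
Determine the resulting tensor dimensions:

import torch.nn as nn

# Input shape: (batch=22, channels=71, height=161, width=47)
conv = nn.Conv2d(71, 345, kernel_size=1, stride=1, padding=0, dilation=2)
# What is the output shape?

Input shape: (22, 71, 161, 47)
Output shape: (22, 345, 161, 47)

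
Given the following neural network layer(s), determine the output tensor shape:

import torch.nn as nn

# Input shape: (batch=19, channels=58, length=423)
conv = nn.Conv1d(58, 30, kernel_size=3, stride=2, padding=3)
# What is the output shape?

Input shape: (19, 58, 423)
Output shape: (19, 30, 214)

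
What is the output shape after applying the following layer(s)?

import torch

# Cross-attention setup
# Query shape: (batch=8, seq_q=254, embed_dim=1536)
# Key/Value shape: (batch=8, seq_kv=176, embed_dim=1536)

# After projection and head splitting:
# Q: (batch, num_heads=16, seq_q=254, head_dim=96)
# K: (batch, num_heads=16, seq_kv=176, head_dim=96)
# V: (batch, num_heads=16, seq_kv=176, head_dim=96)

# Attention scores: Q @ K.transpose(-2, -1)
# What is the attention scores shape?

Input shape: (8, 254, 1536)
Output shape: (8, 16, 254, 176)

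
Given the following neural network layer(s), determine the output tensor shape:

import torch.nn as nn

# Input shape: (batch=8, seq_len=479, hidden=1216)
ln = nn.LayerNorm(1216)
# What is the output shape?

Input shape: (8, 479, 1216)
Output shape: (8, 479, 1216)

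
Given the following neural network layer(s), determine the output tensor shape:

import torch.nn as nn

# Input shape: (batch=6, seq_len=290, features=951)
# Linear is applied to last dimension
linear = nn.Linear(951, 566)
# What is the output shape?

Input shape: (6, 290, 951)
Output shape: (6, 290, 566)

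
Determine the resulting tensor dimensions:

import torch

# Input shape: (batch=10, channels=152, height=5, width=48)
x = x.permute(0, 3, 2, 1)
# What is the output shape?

Input shape: (10, 152, 5, 48)
Output shape: (10, 48, 5, 152)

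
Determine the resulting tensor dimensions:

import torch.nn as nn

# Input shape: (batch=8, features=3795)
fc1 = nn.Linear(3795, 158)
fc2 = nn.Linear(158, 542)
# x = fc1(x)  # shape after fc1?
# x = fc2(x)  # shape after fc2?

Input shape: (8, 3795)
  -> after fc1: (8, 158)
Output shape: (8, 542)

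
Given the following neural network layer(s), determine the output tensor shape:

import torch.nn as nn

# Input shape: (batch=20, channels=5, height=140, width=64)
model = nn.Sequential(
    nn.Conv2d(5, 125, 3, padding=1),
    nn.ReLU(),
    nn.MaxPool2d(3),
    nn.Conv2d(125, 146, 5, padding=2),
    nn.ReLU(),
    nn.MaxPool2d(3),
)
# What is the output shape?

Input shape: (20, 5, 140, 64)
  -> after first Conv2d: (20, 125, 140, 64)
  -> after first MaxPool2d: (20, 125, 46, 21)
  -> after second Conv2d: (20, 146, 46, 21)
Output shape: (20, 146, 15, 7)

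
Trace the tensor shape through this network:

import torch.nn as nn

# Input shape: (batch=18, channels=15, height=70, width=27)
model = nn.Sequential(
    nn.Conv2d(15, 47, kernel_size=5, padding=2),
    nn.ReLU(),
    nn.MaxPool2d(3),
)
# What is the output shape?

Input shape: (18, 15, 70, 27)
  -> after Conv2d: (18, 47, 70, 27)
  -> after ReLU: (18, 47, 70, 27)
Output shape: (18, 47, 23, 9)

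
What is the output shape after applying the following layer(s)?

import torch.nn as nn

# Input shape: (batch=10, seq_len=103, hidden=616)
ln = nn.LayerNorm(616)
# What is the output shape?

Input shape: (10, 103, 616)
Output shape: (10, 103, 616)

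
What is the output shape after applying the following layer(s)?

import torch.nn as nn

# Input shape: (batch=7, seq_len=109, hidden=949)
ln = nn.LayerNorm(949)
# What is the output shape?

Input shape: (7, 109, 949)
Output shape: (7, 109, 949)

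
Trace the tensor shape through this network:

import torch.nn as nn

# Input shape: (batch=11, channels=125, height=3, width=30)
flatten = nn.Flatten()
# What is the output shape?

Input shape: (11, 125, 3, 30)
Output shape: (11, 11250)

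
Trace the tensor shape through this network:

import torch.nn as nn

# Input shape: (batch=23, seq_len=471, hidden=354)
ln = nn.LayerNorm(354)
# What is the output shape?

Input shape: (23, 471, 354)
Output shape: (23, 471, 354)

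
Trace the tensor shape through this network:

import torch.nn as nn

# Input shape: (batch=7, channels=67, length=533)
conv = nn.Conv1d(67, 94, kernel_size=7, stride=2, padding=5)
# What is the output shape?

Input shape: (7, 67, 533)
Output shape: (7, 94, 269)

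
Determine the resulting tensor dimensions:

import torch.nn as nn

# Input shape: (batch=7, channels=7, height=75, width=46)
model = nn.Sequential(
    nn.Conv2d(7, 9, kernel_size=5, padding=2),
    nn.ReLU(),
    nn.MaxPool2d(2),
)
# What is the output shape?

Input shape: (7, 7, 75, 46)
  -> after Conv2d: (7, 9, 75, 46)
  -> after ReLU: (7, 9, 75, 46)
Output shape: (7, 9, 37, 23)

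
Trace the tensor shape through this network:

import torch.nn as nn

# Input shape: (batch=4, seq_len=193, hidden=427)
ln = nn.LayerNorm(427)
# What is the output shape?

Input shape: (4, 193, 427)
Output shape: (4, 193, 427)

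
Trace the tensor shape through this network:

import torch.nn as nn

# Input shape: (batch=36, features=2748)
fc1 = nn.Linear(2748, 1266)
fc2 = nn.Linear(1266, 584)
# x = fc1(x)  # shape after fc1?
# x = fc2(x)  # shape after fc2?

Input shape: (36, 2748)
  -> after fc1: (36, 1266)
Output shape: (36, 584)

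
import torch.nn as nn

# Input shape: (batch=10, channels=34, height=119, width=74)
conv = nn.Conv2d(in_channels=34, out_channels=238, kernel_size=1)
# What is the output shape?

Input shape: (10, 34, 119, 74)
Output shape: (10, 238, 119, 74)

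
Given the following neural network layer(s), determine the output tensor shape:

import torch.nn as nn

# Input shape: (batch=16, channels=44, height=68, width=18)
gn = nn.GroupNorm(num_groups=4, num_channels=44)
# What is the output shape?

Input shape: (16, 44, 68, 18)
Output shape: (16, 44, 68, 18)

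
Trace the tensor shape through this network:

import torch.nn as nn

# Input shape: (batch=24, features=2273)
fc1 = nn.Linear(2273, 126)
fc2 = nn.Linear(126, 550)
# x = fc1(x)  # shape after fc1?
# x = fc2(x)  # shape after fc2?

Input shape: (24, 2273)
  -> after fc1: (24, 126)
Output shape: (24, 550)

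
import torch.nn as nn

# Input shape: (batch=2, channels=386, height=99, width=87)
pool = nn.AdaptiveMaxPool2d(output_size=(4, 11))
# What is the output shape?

Input shape: (2, 386, 99, 87)
Output shape: (2, 386, 4, 11)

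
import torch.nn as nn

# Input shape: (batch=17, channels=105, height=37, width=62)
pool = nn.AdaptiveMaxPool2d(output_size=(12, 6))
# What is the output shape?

Input shape: (17, 105, 37, 62)
Output shape: (17, 105, 12, 6)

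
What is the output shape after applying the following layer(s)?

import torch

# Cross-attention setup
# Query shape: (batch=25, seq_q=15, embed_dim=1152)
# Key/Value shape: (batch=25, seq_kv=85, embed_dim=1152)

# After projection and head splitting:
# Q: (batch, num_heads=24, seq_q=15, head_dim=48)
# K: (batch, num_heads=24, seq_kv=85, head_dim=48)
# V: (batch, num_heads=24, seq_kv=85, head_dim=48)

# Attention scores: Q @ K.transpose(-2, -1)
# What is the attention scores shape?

Input shape: (25, 15, 1152)
Output shape: (25, 24, 15, 85)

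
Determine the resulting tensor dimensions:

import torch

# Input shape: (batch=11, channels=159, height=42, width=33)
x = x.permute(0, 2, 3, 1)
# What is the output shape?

Input shape: (11, 159, 42, 33)
Output shape: (11, 42, 33, 159)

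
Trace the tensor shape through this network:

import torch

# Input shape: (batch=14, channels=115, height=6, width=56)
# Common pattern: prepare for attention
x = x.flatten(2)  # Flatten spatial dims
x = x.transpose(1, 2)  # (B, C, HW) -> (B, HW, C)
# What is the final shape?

Input shape: (14, 115, 6, 56)
  -> after flatten(2): (14, 115, 336)
Output shape: (14, 336, 115)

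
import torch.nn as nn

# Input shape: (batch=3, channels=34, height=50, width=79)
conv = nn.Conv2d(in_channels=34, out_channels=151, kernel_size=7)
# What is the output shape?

Input shape: (3, 34, 50, 79)
Output shape: (3, 151, 44, 73)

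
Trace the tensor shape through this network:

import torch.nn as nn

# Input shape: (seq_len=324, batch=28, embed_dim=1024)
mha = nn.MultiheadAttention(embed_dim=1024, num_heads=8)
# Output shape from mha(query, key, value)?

Input shape: (324, 28, 1024)
Output shape: (324, 28, 1024)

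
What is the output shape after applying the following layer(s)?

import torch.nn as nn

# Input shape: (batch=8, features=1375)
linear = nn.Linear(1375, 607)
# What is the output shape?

Input shape: (8, 1375)
Output shape: (8, 607)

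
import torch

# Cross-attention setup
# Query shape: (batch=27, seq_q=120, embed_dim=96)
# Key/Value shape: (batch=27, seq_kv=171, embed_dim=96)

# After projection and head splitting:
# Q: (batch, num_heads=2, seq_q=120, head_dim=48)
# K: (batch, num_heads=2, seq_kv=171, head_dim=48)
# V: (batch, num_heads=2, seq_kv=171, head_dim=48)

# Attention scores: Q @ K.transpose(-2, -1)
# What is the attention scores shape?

Input shape: (27, 120, 96)
Output shape: (27, 2, 120, 171)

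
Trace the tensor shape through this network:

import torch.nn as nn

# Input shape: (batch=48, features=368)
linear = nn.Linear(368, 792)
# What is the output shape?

Input shape: (48, 368)
Output shape: (48, 792)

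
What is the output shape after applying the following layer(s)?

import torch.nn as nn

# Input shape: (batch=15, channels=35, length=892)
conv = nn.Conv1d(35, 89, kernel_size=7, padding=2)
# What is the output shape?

Input shape: (15, 35, 892)
Output shape: (15, 89, 890)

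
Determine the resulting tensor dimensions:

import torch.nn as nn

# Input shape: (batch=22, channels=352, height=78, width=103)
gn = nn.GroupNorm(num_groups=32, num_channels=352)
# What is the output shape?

Input shape: (22, 352, 78, 103)
Output shape: (22, 352, 78, 103)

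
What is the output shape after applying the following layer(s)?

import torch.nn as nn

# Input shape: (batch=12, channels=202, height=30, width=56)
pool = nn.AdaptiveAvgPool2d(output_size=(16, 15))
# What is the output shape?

Input shape: (12, 202, 30, 56)
Output shape: (12, 202, 16, 15)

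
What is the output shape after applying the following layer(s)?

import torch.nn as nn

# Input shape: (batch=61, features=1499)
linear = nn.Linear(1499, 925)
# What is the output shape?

Input shape: (61, 1499)
Output shape: (61, 925)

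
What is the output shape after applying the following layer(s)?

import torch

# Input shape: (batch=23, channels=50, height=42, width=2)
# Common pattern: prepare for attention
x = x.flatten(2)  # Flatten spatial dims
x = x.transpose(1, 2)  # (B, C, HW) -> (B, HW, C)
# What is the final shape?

Input shape: (23, 50, 42, 2)
  -> after flatten(2): (23, 50, 84)
Output shape: (23, 84, 50)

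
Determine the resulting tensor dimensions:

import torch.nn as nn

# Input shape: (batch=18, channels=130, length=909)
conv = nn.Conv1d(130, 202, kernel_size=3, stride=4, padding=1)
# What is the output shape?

Input shape: (18, 130, 909)
Output shape: (18, 202, 228)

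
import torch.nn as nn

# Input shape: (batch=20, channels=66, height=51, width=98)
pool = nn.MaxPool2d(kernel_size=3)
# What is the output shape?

Input shape: (20, 66, 51, 98)
Output shape: (20, 66, 17, 32)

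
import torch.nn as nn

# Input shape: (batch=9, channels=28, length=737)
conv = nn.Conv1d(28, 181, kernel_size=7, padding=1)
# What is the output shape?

Input shape: (9, 28, 737)
Output shape: (9, 181, 733)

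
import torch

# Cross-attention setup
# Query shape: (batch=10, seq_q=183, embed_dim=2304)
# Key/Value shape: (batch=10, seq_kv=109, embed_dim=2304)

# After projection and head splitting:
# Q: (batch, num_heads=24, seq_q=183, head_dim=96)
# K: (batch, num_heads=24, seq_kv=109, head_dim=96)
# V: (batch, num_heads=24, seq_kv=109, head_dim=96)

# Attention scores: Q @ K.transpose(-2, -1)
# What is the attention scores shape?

Input shape: (10, 183, 2304)
Output shape: (10, 24, 183, 109)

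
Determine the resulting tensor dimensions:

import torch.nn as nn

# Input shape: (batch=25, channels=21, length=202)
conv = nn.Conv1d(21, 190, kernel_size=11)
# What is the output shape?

Input shape: (25, 21, 202)
Output shape: (25, 190, 192)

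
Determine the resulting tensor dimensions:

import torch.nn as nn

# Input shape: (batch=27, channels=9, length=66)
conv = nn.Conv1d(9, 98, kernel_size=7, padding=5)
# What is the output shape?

Input shape: (27, 9, 66)
Output shape: (27, 98, 70)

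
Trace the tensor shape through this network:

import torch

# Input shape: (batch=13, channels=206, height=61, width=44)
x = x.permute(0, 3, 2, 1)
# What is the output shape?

Input shape: (13, 206, 61, 44)
Output shape: (13, 44, 61, 206)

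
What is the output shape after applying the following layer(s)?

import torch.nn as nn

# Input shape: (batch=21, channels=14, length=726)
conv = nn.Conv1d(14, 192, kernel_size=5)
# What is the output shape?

Input shape: (21, 14, 726)
Output shape: (21, 192, 722)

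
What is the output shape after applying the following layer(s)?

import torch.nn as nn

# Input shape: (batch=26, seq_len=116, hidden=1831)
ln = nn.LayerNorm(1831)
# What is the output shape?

Input shape: (26, 116, 1831)
Output shape: (26, 116, 1831)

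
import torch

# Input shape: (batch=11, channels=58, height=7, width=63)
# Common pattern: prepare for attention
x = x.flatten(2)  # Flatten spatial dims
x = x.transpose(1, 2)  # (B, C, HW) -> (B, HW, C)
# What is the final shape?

Input shape: (11, 58, 7, 63)
  -> after flatten(2): (11, 58, 441)
Output shape: (11, 441, 58)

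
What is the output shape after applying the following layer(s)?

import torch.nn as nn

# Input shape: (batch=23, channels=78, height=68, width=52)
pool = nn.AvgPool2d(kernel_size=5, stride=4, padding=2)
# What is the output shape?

Input shape: (23, 78, 68, 52)
Output shape: (23, 78, 17, 13)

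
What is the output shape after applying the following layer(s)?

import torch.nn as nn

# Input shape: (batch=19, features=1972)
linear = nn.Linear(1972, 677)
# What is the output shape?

Input shape: (19, 1972)
Output shape: (19, 677)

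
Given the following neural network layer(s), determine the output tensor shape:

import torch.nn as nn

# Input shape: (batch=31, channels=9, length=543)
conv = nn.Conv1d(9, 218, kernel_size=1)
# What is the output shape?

Input shape: (31, 9, 543)
Output shape: (31, 218, 543)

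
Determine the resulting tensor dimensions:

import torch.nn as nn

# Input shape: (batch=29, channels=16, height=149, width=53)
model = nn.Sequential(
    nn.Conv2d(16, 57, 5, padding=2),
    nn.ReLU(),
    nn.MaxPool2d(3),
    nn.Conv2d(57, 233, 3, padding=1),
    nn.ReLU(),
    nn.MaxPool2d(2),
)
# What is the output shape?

Input shape: (29, 16, 149, 53)
  -> after first Conv2d: (29, 57, 149, 53)
  -> after first MaxPool2d: (29, 57, 49, 17)
  -> after second Conv2d: (29, 233, 49, 17)
Output shape: (29, 233, 24, 8)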